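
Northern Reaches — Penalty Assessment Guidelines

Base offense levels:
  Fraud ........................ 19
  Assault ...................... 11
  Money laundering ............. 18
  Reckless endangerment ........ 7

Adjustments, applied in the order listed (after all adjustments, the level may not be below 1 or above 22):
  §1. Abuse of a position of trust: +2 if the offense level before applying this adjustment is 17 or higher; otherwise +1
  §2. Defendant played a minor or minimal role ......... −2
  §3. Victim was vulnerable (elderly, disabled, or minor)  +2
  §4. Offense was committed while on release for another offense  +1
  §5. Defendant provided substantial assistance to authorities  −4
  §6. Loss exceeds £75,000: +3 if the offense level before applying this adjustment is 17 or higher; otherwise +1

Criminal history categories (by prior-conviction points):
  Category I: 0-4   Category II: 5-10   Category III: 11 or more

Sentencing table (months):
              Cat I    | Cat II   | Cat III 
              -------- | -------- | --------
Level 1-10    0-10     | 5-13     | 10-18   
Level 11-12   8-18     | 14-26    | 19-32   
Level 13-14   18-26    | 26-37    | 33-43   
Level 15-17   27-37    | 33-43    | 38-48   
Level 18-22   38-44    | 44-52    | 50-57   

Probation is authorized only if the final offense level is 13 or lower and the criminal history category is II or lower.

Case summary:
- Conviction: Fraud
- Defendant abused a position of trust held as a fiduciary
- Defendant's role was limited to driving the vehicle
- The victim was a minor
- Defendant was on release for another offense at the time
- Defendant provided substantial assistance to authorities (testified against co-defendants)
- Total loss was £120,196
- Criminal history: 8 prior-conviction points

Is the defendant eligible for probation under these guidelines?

Base offense level for fraud: 19.
§1 applies (level before this adjustment is 19 ≥ 17, so +2): 19 + 2 = 21.
§2 applies: 21 − 2 = 19.
§3 applies: 19 + 2 = 21.
§4 applies: 21 + 1 = 22.
§5 applies: 22 − 4 = 18.
§6 applies (level before this adjustment is 18 ≥ 17, so +3): 18 + 3 = 21.
Final offense level: 21.
Criminal history: 8 prior points → Category II (5-10).
Level 21 falls in the 18-22 band.
Grid: Level 18-22 × Category II = 44-52 months.
Probation check: level 21 > 13 and category II ≤ II → not eligible.

No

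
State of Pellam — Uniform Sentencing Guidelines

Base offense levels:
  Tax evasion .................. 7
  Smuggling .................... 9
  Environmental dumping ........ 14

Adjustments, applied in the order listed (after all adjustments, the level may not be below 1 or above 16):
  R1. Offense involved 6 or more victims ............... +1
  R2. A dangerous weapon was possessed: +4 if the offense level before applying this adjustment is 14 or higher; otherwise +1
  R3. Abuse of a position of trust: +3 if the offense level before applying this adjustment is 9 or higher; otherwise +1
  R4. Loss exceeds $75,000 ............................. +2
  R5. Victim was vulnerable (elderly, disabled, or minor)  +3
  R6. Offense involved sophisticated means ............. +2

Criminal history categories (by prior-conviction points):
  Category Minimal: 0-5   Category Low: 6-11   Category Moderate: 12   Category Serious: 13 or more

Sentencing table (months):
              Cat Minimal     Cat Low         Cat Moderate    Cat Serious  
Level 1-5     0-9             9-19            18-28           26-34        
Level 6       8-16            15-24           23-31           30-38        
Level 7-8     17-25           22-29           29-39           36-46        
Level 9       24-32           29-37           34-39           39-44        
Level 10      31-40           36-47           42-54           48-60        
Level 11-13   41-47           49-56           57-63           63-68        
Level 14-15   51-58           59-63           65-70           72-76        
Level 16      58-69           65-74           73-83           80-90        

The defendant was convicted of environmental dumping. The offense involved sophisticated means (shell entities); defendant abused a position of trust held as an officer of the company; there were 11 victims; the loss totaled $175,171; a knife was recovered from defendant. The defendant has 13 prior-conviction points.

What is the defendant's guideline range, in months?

80-90 months

Base offense level for environmental dumping: 14.
R1 applies: 14 + 1 = 15.
R2 applies (level before this adjustment is 15 ≥ 14, so +4): 15 + 4 = 19.
R3 applies (level before this adjustment is 19 ≥ 9, so +3): 19 + 3 = 22.
R4 applies: 22 + 2 = 24.
R5 does not apply.
R6 applies: 24 + 2 = 26.
Level 26 exceeds the maximum of 16; capped at 16.
Final offense level: 16.
Criminal history: 13 prior points → Category Serious (13+).
Level 16 falls in the 16 band.
Grid: Level 16 × Category Serious = 80-90 months.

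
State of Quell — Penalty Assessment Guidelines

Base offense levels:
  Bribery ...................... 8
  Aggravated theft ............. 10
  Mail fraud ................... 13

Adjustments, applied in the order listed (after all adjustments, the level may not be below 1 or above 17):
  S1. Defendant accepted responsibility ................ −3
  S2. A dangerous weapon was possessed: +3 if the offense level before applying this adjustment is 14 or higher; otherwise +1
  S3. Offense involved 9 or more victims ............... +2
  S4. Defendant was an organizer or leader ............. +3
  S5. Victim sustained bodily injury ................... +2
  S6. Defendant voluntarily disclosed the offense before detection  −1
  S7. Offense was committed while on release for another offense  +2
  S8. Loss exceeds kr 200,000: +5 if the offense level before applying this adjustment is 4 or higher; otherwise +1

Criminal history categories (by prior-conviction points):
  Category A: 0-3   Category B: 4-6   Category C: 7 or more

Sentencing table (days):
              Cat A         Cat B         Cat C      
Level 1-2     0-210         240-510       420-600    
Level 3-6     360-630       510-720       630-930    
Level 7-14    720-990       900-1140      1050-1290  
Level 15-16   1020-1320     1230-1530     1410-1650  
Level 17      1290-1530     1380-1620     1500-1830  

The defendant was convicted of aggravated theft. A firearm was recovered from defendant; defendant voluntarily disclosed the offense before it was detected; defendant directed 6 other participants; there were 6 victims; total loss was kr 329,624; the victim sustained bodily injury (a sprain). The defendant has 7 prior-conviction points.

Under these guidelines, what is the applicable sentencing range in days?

Base offense level for aggravated theft: 10.
S1 does not apply.
S2 applies (level before this adjustment is 10 < 14, so +1): 10 + 1 = 11.
S3 does not apply.
S4 applies: 11 + 3 = 14.
S5 applies: 14 + 2 = 16.
S6 applies: 16 − 1 = 15.
S7 does not apply.
S8 applies (level before this adjustment is 15 ≥ 4, so +5): 15 + 5 = 20.
Level 20 exceeds the maximum of 17; capped at 17.
Final offense level: 17.
Criminal history: 7 prior points → Category C (7+).
Level 17 falls in the 17 band.
Grid: Level 17 × Category C = 1500-1830 days.

1500-1830 days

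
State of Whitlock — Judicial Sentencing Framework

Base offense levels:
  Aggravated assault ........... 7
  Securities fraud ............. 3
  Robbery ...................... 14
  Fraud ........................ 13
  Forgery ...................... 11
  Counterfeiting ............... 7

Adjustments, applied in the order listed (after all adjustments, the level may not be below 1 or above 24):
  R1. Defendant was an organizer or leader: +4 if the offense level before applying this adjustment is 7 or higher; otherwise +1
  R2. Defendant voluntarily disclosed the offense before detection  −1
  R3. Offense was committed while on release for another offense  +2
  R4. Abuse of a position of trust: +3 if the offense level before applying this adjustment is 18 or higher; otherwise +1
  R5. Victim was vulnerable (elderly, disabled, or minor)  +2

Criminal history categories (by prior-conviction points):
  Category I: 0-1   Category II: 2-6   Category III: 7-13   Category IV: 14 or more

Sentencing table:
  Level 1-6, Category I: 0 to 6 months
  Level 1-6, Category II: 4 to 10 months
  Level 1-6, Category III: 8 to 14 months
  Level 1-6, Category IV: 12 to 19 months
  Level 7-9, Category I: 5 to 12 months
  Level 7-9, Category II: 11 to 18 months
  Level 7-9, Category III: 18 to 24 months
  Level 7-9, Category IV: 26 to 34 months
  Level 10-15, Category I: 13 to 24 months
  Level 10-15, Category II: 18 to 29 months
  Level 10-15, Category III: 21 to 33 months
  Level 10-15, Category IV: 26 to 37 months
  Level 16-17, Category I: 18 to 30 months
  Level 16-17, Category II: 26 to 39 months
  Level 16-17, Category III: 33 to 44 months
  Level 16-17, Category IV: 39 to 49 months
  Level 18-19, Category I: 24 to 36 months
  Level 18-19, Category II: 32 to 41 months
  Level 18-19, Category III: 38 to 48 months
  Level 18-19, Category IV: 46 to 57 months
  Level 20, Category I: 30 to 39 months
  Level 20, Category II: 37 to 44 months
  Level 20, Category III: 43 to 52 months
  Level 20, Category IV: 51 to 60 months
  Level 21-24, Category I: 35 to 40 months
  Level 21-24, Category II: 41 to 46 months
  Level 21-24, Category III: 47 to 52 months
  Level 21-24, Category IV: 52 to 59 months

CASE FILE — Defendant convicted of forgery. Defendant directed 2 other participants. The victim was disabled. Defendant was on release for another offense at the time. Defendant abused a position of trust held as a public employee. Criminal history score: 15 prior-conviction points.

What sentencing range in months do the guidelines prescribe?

51-60 months

Base offense level for forgery: 11.
R1 applies (level before this adjustment is 11 ≥ 7, so +4): 11 + 4 = 15.
R2 does not apply.
R3 applies: 15 + 2 = 17.
R4 applies (level before this adjustment is 17 < 18, so +1): 17 + 1 = 18.
R5 applies: 18 + 2 = 20.
Final offense level: 20.
Criminal history: 15 prior points → Category IV (14+).
Level 20 falls in the 20 band.
Grid: Level 20 × Category IV = 51-60 months.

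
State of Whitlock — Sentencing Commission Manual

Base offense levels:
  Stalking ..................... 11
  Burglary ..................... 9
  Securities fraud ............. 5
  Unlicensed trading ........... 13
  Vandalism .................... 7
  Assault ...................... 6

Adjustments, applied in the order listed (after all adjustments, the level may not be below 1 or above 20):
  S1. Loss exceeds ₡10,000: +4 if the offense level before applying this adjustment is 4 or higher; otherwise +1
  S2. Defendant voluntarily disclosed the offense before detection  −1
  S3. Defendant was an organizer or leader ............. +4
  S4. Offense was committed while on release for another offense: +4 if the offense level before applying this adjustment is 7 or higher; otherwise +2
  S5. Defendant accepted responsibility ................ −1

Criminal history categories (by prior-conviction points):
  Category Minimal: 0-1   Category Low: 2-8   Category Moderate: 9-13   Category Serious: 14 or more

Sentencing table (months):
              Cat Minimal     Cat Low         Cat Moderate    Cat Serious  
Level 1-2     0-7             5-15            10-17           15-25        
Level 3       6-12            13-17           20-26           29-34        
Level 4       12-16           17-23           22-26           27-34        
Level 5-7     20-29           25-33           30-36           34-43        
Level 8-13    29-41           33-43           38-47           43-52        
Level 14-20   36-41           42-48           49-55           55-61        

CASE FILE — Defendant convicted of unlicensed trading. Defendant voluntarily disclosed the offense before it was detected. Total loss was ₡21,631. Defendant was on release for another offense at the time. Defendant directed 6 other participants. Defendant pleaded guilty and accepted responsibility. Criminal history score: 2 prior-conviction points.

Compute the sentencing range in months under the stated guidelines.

Base offense level for unlicensed trading: 13.
S1 applies (level before this adjustment is 13 ≥ 4, so +4): 13 + 4 = 17.
S2 applies: 17 − 1 = 16.
S3 applies: 16 + 4 = 20.
S4 applies (level before this adjustment is 20 ≥ 7, so +4): 20 + 4 = 24.
S5 applies: 24 − 1 = 23.
Level 23 exceeds the maximum of 20; capped at 20.
Final offense level: 20.
Criminal history: 2 prior points → Category Low (2-8).
Level 20 falls in the 14-20 band.
Grid: Level 14-20 × Category Low = 42-48 months.

42-48 months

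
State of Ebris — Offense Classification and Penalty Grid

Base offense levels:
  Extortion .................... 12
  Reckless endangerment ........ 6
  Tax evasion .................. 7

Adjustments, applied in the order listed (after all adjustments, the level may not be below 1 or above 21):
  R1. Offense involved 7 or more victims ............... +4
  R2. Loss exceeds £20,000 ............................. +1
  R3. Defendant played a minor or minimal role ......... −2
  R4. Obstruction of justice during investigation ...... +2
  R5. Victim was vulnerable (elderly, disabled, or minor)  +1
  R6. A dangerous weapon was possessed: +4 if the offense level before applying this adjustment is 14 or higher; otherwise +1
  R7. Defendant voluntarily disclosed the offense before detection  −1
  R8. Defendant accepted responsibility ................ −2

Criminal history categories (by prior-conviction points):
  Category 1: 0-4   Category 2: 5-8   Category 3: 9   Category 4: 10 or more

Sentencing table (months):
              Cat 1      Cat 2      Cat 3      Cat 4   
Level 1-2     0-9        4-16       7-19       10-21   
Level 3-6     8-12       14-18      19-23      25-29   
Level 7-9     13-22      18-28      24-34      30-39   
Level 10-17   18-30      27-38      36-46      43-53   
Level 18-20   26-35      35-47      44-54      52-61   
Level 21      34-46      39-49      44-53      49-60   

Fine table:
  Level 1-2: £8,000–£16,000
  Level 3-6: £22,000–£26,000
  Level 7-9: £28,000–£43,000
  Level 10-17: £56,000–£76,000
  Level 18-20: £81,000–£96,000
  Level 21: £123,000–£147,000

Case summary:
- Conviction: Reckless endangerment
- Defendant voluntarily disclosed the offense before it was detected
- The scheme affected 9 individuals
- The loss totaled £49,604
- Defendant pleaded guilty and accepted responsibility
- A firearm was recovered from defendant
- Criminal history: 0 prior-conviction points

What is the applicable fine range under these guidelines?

£28,000–£43,000

Base offense level for reckless endangerment: 6.
R1 applies: 6 + 4 = 10.
R2 applies: 10 + 1 = 11.
R3 does not apply.
R4 does not apply.
R6 applies (level before this adjustment is 11 < 14, so +1): 11 + 1 = 12.
R7 applies: 12 − 1 = 11.
R8 applies: 11 − 2 = 9.
Final offense level: 9.
Level 9 falls in the 7-9 band.
Fine table: Level 7-9 → £28,000–£43,000.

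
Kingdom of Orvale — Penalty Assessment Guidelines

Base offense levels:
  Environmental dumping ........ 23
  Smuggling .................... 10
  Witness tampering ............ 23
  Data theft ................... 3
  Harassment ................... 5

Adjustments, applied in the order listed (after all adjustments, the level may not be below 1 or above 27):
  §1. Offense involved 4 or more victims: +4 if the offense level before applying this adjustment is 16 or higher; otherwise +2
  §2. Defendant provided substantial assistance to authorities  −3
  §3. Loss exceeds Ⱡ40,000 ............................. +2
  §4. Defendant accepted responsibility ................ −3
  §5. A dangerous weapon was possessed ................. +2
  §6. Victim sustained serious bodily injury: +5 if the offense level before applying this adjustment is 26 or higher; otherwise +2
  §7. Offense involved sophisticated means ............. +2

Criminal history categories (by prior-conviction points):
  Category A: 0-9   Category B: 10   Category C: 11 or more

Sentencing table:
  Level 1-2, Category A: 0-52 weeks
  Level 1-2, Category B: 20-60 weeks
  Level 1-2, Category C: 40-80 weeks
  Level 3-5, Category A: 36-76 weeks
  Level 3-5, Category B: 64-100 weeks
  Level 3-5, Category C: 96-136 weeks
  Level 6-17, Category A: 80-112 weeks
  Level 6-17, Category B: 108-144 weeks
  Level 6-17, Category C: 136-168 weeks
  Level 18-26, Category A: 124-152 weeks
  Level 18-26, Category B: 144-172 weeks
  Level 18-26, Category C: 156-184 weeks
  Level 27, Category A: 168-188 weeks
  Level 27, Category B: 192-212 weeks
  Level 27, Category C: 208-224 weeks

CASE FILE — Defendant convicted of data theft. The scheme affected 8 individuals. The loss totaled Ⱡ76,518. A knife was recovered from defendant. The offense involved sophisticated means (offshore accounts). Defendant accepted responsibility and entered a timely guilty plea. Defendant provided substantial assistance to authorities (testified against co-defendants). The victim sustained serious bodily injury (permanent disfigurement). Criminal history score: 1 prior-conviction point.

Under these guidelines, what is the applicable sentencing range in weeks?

Base offense level for data theft: 3.
§1 applies (level before this adjustment is 3 < 16, so +2): 3 + 2 = 5.
§2 applies: 5 − 3 = 2.
§3 applies: 2 + 2 = 4.
§4 applies: 4 − 3 = 1.
§5 applies: 1 + 2 = 3.
§6 applies (level before this adjustment is 3 < 26, so +2): 3 + 2 = 5.
§7 applies: 5 + 2 = 7.
Final offense level: 7.
Criminal history: 1 prior point → Category A (0-9).
Level 7 falls in the 6-17 band.
Grid: Level 6-17 × Category A = 80-112 weeks.

80-112 weeks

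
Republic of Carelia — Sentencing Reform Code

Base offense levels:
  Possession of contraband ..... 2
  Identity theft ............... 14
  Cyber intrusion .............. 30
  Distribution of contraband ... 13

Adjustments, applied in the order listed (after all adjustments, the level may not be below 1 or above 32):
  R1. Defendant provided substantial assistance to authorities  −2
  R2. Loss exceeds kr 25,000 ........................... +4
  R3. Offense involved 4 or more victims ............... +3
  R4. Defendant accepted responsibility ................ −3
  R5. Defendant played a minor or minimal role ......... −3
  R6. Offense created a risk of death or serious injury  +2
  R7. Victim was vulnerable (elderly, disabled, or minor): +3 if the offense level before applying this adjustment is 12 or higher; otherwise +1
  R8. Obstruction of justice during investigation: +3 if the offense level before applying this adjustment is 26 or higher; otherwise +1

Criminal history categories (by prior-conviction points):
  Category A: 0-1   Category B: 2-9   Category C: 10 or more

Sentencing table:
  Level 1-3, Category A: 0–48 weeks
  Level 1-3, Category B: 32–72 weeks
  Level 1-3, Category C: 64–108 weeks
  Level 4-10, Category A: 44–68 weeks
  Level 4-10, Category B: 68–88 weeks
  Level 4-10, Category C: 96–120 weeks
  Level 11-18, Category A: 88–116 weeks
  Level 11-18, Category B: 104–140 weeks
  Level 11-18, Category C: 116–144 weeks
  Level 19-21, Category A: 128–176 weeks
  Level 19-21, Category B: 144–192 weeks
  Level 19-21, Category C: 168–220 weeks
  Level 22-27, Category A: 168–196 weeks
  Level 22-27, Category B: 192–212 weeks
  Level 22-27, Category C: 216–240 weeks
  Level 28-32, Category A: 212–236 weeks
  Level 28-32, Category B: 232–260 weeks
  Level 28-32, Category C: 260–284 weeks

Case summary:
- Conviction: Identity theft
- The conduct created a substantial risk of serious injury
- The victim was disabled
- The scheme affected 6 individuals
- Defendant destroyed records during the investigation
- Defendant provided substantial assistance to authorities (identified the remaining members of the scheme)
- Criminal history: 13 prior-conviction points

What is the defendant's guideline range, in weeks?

Base offense level for identity theft: 14.
R1 applies: 14 − 2 = 12.
R3 applies: 12 + 3 = 15.
R6 applies: 15 + 2 = 17.
R7 applies (level before this adjustment is 17 ≥ 12, so +3): 17 + 3 = 20.
R8 applies (level before this adjustment is 20 < 26, so +1): 20 + 1 = 21.
Final offense level: 21.
Criminal history: 13 prior points → Category C (10+).
Level 21 falls in the 19-21 band.
Grid: Level 19-21 × Category C = 168-220 weeks.

168-220 weeks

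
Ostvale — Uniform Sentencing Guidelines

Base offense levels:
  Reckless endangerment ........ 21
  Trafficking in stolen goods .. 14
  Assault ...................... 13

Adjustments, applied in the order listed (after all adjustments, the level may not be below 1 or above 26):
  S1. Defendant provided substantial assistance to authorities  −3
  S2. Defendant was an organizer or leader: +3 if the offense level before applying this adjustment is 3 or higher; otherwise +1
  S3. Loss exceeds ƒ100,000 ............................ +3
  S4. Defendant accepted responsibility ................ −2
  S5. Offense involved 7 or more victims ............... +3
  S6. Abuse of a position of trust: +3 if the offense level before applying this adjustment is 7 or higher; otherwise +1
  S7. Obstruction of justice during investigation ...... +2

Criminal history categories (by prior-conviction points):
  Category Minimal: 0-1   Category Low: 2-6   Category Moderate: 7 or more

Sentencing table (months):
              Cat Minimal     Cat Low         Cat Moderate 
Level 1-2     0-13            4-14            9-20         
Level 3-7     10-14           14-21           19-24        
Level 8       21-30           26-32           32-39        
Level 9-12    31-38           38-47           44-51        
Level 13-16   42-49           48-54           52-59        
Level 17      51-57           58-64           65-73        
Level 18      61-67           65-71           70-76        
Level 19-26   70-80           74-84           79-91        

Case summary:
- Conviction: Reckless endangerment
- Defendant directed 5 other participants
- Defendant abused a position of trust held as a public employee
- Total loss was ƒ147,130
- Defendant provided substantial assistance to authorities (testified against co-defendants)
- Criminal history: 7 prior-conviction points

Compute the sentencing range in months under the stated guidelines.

79-91 months

Base offense level for reckless endangerment: 21.
S1 applies: 21 − 3 = 18.
S2 applies (level before this adjustment is 18 ≥ 3, so +3): 18 + 3 = 21.
S3 applies: 21 + 3 = 24.
S4 does not apply.
S5 does not apply.
S6 applies (level before this adjustment is 24 ≥ 7, so +3): 24 + 3 = 27.
S7 does not apply.
Level 27 exceeds the maximum of 26; capped at 26.
Final offense level: 26.
Criminal history: 7 prior points → Category Moderate (7+).
Level 26 falls in the 19-26 band.
Grid: Level 19-26 × Category Moderate = 79-91 months.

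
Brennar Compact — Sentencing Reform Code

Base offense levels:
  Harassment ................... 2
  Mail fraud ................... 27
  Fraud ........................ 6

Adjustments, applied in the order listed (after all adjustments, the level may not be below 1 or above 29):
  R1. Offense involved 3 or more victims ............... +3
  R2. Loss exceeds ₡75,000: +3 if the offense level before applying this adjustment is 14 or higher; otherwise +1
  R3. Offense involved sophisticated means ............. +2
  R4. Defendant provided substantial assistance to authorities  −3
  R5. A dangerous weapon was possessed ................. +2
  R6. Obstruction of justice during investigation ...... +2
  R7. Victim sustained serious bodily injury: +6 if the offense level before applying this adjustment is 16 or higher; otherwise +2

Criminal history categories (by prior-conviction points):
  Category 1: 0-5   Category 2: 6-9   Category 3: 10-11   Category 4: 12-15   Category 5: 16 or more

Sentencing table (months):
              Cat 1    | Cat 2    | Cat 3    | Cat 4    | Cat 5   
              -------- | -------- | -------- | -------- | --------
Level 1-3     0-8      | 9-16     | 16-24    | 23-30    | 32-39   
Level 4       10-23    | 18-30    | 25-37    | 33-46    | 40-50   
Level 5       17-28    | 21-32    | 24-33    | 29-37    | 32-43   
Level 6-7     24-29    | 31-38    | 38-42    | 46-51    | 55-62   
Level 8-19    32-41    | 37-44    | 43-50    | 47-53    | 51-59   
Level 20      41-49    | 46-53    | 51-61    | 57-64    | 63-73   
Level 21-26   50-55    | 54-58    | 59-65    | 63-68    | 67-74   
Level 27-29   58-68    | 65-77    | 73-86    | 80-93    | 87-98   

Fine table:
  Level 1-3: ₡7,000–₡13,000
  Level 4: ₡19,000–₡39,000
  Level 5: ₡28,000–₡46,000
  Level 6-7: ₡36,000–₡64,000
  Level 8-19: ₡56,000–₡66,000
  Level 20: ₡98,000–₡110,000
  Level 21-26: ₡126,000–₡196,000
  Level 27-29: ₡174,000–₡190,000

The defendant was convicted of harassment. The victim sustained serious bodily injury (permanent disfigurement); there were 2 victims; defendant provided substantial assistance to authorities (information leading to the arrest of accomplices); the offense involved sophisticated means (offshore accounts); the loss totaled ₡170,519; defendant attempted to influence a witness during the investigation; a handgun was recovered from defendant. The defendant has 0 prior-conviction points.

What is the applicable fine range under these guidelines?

Base offense level for harassment: 2.
R2 applies (level before this adjustment is 2 < 14, so +1): 2 + 1 = 3.
R3 applies: 3 + 2 = 5.
R4 applies: 5 − 3 = 2.
R5 applies: 2 + 2 = 4.
R6 applies: 4 + 2 = 6.
R7 applies (level before this adjustment is 6 < 16, so +2): 6 + 2 = 8.
Final offense level: 8.
Level 8 falls in the 8-19 band.
Fine table: Level 8-19 → ₡56,000–₡66,000.

₡56,000–₡66,000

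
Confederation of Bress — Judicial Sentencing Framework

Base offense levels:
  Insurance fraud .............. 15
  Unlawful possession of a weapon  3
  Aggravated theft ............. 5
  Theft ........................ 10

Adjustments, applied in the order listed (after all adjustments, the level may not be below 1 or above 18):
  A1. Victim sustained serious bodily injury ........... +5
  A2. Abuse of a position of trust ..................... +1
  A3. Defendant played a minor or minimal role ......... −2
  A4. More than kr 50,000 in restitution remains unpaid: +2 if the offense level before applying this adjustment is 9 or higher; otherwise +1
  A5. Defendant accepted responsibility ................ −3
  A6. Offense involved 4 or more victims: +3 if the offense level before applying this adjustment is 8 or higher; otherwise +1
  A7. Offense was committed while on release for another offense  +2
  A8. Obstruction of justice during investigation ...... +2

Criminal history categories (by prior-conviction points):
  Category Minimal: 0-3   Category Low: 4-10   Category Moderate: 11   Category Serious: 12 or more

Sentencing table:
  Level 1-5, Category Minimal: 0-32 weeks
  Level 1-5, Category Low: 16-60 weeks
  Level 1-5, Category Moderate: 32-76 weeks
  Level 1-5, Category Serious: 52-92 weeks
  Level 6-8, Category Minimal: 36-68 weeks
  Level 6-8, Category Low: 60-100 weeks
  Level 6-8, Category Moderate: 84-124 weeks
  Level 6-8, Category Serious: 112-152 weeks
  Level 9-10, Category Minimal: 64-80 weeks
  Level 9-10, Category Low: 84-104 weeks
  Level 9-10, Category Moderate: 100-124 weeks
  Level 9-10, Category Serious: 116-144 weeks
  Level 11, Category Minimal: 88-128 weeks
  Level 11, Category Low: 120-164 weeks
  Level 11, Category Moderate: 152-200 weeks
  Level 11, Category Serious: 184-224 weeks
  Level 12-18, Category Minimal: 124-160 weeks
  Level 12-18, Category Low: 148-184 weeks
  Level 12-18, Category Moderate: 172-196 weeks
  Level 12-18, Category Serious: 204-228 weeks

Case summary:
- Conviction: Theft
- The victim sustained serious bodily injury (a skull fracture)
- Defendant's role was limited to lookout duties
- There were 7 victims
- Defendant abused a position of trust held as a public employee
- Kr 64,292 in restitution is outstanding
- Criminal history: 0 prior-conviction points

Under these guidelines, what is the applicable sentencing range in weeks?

124-160 weeks

Base offense level for theft: 10.
A1 applies: 10 + 5 = 15.
A2 applies: 15 + 1 = 16.
A3 applies: 16 − 2 = 14.
A4 applies (level before this adjustment is 14 ≥ 9, so +2): 14 + 2 = 16.
A6 applies (level before this adjustment is 16 ≥ 8, so +3): 16 + 3 = 19.
A7 does not apply.
Level 19 exceeds the maximum of 18; capped at 18.
Final offense level: 18.
Criminal history: 0 prior points → Category Minimal (0-3).
Level 18 falls in the 12-18 band.
Grid: Level 12-18 × Category Minimal = 124-160 weeks.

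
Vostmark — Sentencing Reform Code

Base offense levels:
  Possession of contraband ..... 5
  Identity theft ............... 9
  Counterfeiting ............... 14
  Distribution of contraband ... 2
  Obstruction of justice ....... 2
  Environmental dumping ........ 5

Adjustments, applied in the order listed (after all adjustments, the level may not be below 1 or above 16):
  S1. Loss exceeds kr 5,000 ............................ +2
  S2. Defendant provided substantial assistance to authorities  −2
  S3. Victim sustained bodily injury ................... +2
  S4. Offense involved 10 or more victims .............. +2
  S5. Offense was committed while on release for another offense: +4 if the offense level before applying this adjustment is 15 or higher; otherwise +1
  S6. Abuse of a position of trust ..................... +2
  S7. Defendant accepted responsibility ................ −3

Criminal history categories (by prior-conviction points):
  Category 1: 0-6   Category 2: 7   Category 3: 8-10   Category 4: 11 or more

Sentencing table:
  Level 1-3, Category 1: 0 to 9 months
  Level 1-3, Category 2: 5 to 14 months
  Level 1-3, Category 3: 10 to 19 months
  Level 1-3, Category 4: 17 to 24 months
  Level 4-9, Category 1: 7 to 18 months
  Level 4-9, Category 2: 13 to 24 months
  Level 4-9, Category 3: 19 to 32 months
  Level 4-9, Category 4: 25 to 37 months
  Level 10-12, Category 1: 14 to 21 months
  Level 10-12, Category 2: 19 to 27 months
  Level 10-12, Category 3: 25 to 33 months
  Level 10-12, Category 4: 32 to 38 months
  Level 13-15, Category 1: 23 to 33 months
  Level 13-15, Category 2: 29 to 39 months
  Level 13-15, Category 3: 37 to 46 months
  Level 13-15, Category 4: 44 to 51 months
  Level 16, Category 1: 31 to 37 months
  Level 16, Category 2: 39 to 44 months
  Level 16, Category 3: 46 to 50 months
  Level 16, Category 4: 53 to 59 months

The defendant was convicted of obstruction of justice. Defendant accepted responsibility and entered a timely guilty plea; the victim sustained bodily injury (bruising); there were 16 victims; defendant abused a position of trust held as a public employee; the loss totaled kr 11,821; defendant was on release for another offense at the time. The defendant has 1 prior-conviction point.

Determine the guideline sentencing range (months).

7-18 months

Base offense level for obstruction of justice: 2.
S1 applies: 2 + 2 = 4.
S3 applies: 4 + 2 = 6.
S4 applies: 6 + 2 = 8.
S5 applies (level before this adjustment is 8 < 15, so +1): 8 + 1 = 9.
S6 applies: 9 + 2 = 11.
S7 applies: 11 − 3 = 8.
Final offense level: 8.
Criminal history: 1 prior point → Category 1 (0-6).
Level 8 falls in the 4-9 band.
Grid: Level 4-9 × Category 1 = 7-18 months.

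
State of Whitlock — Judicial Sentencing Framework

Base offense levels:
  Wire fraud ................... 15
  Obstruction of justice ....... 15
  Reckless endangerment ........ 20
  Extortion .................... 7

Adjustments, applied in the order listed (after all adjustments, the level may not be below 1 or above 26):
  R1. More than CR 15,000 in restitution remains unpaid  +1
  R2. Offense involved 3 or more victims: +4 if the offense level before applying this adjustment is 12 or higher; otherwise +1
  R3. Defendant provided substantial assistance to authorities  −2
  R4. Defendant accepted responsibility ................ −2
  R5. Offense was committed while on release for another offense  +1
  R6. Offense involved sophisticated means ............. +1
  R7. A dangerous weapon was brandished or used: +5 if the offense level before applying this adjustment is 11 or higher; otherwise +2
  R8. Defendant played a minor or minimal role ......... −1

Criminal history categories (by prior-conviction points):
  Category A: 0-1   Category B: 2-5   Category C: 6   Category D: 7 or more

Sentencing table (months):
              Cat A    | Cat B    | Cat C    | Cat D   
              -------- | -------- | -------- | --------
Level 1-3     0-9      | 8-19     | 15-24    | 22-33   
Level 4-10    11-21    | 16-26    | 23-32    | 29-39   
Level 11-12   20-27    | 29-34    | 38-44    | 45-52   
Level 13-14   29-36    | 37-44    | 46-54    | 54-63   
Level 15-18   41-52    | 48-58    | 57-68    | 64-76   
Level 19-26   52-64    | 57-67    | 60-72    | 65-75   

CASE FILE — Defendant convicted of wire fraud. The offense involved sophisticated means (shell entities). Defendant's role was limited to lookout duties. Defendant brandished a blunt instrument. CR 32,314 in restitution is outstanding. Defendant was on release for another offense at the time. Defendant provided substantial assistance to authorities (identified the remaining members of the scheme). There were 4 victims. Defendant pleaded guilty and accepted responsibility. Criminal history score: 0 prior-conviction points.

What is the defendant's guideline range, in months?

52-64 months

Base offense level for wire fraud: 15.
R1 applies: 15 + 1 = 16.
R2 applies (level before this adjustment is 16 ≥ 12, so +4): 16 + 4 = 20.
R3 applies: 20 − 2 = 18.
R4 applies: 18 − 2 = 16.
R5 applies: 16 + 1 = 17.
R6 applies: 17 + 1 = 18.
R7 applies (level before this adjustment is 18 ≥ 11, so +5): 18 + 5 = 23.
R8 applies: 23 − 1 = 22.
Final offense level: 22.
Criminal history: 0 prior points → Category A (0-1).
Level 22 falls in the 19-26 band.
Grid: Level 19-26 × Category A = 52-64 months.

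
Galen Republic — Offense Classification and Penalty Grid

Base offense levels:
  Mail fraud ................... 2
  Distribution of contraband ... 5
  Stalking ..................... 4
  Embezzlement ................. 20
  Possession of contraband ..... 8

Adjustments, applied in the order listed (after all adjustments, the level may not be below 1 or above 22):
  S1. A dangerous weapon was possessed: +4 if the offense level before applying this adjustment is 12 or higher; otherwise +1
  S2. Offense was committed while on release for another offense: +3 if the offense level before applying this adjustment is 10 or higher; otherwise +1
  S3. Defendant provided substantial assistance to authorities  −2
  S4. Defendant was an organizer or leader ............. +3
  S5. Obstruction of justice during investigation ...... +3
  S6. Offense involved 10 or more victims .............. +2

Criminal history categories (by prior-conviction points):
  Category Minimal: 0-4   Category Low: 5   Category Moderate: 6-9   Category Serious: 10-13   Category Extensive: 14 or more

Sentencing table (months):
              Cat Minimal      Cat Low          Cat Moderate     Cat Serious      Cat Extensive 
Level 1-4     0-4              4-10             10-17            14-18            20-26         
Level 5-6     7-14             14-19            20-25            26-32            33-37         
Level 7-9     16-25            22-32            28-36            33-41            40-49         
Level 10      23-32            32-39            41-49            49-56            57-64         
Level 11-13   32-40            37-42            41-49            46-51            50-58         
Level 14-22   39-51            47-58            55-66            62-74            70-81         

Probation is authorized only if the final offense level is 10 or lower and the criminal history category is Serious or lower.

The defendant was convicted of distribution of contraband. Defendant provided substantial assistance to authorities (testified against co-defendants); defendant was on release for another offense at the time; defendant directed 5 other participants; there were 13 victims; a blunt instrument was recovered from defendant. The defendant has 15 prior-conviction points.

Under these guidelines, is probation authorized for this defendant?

No

Base offense level for distribution of contraband: 5.
S1 applies (level before this adjustment is 5 < 12, so +1): 5 + 1 = 6.
S2 applies (level before this adjustment is 6 < 10, so +1): 6 + 1 = 7.
S3 applies: 7 − 2 = 5.
S4 applies: 5 + 3 = 8.
S6 applies: 8 + 2 = 10.
Final offense level: 10.
Criminal history: 15 prior points → Category Extensive (14+).
Level 10 falls in the 10 band.
Grid: Level 10 × Category Extensive = 57-64 months.
Probation check: level 10 ≤ 10 and category Extensive > Serious → not eligible.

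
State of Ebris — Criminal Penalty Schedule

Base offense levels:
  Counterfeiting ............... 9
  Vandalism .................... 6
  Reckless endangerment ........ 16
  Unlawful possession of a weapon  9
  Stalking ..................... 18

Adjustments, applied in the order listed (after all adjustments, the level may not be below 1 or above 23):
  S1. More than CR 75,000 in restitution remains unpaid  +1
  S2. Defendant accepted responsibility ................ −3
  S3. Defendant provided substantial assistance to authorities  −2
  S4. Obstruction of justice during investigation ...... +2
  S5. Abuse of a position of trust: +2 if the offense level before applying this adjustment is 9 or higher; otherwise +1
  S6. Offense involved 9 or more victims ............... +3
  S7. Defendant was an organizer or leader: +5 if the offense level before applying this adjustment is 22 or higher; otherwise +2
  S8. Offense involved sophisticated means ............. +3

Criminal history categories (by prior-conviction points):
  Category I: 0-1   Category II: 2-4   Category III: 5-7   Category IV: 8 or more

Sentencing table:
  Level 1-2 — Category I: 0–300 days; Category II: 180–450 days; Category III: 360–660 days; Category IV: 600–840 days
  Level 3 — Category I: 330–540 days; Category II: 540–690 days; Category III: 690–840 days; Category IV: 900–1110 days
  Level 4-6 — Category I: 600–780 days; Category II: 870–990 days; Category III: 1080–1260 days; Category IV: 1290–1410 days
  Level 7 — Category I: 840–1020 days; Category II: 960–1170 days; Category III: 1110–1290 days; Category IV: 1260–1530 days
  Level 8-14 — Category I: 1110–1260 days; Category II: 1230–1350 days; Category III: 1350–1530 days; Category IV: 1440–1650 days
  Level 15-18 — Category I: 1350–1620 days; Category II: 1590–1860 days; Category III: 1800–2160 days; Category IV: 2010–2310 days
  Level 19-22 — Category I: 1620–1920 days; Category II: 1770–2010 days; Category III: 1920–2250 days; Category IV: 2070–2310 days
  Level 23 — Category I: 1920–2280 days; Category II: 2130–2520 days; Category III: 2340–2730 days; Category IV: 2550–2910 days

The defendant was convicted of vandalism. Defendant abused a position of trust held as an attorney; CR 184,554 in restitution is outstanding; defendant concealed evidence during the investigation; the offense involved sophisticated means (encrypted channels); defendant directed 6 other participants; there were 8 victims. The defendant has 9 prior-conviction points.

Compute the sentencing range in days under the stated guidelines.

Base offense level for vandalism: 6.
S1 applies: 6 + 1 = 7.
S4 applies: 7 + 2 = 9.
S5 applies (level before this adjustment is 9 ≥ 9, so +2): 9 + 2 = 11.
S6 does not apply.
S7 applies (level before this adjustment is 11 < 22, so +2): 11 + 2 = 13.
S8 applies: 13 + 3 = 16.
Final offense level: 16.
Criminal history: 9 prior points → Category IV (8+).
Level 16 falls in the 15-18 band.
Grid: Level 15-18 × Category IV = 2010-2310 days.

2010-2310 days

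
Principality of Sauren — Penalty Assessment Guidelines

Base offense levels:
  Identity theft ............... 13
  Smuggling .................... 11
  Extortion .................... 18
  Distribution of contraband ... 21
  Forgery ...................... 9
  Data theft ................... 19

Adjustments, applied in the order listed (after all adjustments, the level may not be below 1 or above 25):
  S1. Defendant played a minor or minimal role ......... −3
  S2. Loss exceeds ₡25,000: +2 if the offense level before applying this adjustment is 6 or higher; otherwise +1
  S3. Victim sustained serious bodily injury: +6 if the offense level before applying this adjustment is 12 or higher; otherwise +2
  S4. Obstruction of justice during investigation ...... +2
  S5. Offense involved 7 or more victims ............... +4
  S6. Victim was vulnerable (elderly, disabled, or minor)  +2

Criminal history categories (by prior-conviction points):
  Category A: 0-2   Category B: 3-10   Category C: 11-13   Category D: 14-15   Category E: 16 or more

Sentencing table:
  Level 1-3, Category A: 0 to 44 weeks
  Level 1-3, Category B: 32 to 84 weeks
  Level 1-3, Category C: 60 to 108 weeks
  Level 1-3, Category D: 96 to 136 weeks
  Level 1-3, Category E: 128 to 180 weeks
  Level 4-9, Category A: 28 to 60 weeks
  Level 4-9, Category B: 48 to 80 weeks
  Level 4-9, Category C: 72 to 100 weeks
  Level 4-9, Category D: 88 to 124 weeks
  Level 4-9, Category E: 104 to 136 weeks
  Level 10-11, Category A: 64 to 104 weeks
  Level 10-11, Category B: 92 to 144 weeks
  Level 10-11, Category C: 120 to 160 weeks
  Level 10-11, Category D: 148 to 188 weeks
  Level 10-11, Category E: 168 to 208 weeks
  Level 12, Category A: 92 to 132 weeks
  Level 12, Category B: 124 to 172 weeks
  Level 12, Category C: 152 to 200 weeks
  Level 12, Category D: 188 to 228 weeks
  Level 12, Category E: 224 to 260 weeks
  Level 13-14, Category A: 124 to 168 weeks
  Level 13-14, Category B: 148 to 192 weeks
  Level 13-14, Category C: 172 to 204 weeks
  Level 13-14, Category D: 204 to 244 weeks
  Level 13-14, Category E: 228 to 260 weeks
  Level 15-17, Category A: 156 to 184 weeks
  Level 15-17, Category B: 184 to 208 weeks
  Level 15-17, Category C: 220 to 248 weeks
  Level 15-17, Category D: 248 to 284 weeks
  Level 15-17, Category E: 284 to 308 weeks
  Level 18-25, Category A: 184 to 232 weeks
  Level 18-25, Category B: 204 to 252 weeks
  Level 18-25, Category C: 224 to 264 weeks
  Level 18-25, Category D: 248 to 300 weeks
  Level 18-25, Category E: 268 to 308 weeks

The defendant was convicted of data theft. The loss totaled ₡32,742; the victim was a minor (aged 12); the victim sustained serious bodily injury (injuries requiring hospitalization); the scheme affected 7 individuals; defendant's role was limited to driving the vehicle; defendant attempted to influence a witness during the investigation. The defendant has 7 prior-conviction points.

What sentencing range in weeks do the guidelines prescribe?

Base offense level for data theft: 19.
S1 applies: 19 − 3 = 16.
S2 applies (level before this adjustment is 16 ≥ 6, so +2): 16 + 2 = 18.
S3 applies (level before this adjustment is 18 ≥ 12, so +6): 18 + 6 = 24.
S4 applies: 24 + 2 = 26.
S5 applies: 26 + 4 = 30.
S6 applies: 30 + 2 = 32.
Level 32 exceeds the maximum of 25; capped at 25.
Final offense level: 25.
Criminal history: 7 prior points → Category B (3-10).
Level 25 falls in the 18-25 band.
Grid: Level 18-25 × Category B = 204-252 weeks.

204-252 weeks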